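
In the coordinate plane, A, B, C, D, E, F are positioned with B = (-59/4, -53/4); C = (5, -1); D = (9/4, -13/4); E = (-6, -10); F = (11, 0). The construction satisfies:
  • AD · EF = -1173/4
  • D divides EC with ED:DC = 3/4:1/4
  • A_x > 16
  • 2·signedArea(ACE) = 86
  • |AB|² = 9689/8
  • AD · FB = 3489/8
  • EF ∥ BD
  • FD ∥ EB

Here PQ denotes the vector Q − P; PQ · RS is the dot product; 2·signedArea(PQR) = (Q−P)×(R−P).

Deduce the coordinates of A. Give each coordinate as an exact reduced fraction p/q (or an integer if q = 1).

1. A_x = 17  [AD · FB = 3489/8 ∩ AD · EF = -1173/4]
2. A_y = 1  [AD · FB = 3489/8 ∩ AD · EF = -1173/4]
   → A = (17, 1)

A = (17, 1)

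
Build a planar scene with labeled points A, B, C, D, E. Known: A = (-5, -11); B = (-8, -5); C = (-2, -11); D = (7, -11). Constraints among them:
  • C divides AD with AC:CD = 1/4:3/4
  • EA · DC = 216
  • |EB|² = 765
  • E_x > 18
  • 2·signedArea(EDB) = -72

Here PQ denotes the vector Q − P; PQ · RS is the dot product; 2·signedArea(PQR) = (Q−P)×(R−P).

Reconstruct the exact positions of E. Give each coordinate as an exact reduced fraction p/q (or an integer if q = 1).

E = (19, -11)

1. E_x = 19  [2·signedArea(EDB) = -72 ∩ EA · DC = 216]
2. E_y = -11  [2·signedArea(EDB) = -72 ∩ EA · DC = 216]
   → E = (19, -11)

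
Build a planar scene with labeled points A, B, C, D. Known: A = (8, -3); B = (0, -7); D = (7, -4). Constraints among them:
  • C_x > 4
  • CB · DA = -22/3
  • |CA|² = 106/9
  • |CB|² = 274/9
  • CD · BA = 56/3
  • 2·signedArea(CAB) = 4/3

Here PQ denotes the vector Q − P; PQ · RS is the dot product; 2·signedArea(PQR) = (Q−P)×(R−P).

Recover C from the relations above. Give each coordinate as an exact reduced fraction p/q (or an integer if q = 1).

C = (5, -14/3)

1. C_x = 5  [CB · DA = -22/3 ∩ 2·signedArea(CAB) = 4/3]
2. C_y = -14/3  [CB · DA = -22/3 ∩ 2·signedArea(CAB) = 4/3]
   → C = (5, -14/3)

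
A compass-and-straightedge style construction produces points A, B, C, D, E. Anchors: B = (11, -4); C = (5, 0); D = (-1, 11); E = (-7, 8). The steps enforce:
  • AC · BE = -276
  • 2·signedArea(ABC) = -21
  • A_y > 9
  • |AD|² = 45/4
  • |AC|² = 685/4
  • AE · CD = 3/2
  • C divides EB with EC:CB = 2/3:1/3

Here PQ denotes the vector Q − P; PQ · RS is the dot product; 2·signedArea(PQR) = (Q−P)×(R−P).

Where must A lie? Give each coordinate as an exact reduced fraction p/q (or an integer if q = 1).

A = (-4, 19/2)

1. A_x = -4  [AC · BE = -276 ∩ AE · CD = 3/2]
2. A_y = 19/2  [AC · BE = -276 ∩ AE · CD = 3/2]
   → A = (-4, 19/2)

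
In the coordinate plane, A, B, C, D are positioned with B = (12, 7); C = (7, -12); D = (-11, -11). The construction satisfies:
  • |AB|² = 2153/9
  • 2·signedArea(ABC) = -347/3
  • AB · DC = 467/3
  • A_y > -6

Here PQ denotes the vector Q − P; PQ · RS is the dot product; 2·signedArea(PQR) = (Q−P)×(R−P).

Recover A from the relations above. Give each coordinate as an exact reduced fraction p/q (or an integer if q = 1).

A = (8/3, -16/3)

1. A_x = 8/3  [2·signedArea(ABC) = -347/3 ∩ AB · DC = 467/3]
2. A_y = -16/3  [2·signedArea(ABC) = -347/3 ∩ AB · DC = 467/3]
   → A = (8/3, -16/3)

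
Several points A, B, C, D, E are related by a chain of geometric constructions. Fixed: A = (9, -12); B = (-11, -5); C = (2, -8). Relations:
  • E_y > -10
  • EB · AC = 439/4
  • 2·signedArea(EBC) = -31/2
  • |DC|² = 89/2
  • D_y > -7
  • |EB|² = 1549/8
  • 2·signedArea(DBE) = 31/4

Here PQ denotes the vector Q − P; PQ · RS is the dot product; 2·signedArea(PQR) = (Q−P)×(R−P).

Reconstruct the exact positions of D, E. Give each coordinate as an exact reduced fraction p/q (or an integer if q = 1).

1. E_x = 9/4  [2·signedArea(EBC) = -31/2 ∩ EB · AC = 439/4]
2. E_y = -37/4  [2·signedArea(EBC) = -31/2 ∩ EB · AC = 439/4]
   → E = (9/4, -37/4)
3. D_x = -9/2  [line 17/4·x + 53/4·y + 421/4 = 0 ∩ |DC|² = 89/2]
4. D_y = -13/2  [line 17/4·x + 53/4·y + 421/4 = 0 ∩ |DC|² = 89/2]
   → D = (-9/2, -13/2)

D = (-9/2, -13/2)
E = (9/4, -37/4)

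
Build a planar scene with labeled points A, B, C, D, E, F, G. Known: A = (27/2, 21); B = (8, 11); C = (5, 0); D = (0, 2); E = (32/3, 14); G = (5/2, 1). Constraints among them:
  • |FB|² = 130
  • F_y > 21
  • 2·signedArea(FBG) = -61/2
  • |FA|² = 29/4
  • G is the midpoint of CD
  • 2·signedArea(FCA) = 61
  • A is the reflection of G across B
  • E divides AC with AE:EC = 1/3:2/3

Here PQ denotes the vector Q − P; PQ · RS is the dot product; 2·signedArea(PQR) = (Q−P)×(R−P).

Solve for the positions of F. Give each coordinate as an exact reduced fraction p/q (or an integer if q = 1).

F = (11, 22)

1. F_x = 11  [2·signedArea(FBG) = -61/2 ∩ 2·signedArea(FCA) = 61]
2. F_y = 22  [2·signedArea(FBG) = -61/2 ∩ 2·signedArea(FCA) = 61]
   → F = (11, 22)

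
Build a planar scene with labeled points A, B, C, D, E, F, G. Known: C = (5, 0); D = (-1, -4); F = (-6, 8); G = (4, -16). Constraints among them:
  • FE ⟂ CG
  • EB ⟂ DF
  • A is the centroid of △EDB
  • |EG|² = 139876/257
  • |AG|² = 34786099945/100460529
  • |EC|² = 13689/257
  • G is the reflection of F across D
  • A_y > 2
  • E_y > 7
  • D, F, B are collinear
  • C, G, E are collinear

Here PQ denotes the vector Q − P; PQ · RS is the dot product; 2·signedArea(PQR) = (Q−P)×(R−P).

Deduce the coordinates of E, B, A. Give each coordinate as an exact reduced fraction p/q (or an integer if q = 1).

A = (5849/43433, 286964/130299)
B = (-175958/43433, 144328/43433)
E = (1402/257, 1872/257)

1. E_x = 1402/257  [C, G, E are collinear ∩ FE ⟂ CG]
2. E_y = 1872/257  [C, G, E are collinear ∩ FE ⟂ CG]
   → E = (1402/257, 1872/257)
3. B_x = -175958/43433  [D, F, B are collinear ∩ EB ⟂ DF]
4. B_y = 144328/43433  [D, F, B are collinear ∩ EB ⟂ DF]
   → B = (-175958/43433, 144328/43433)
5. A_x = 5849/43433  [A is the centroid of △EDB]
6. A_y = 286964/130299  [A is the centroid of △EDB]
   → A = (5849/43433, 286964/130299)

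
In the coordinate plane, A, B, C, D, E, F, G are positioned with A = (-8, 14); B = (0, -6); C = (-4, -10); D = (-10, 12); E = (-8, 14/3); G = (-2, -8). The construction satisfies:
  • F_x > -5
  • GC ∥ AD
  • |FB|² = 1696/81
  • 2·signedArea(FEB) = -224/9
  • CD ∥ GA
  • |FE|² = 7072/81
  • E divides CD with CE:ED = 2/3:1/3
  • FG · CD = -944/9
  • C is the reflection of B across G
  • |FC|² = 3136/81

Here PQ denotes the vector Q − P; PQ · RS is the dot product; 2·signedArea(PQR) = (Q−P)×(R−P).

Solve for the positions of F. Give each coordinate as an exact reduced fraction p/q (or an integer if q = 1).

1. F_x = -4  [2·signedArea(FEB) = -224/9 ∩ FG · CD = -944/9]
2. F_y = -34/9  [2·signedArea(FEB) = -224/9 ∩ FG · CD = -944/9]
   → F = (-4, -34/9)

F = (-4, -34/9)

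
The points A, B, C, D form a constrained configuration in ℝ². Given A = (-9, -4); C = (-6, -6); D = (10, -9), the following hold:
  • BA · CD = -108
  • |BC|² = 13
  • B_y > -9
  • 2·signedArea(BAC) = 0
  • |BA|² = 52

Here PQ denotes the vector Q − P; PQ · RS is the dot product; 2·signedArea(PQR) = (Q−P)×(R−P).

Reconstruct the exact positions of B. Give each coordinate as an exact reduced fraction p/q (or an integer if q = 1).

1. B_x = -3  [2·signedArea(BAC) = 0 ∩ BA · CD = -108]
2. B_y = -8  [2·signedArea(BAC) = 0 ∩ BA · CD = -108]
   → B = (-3, -8)

B = (-3, -8)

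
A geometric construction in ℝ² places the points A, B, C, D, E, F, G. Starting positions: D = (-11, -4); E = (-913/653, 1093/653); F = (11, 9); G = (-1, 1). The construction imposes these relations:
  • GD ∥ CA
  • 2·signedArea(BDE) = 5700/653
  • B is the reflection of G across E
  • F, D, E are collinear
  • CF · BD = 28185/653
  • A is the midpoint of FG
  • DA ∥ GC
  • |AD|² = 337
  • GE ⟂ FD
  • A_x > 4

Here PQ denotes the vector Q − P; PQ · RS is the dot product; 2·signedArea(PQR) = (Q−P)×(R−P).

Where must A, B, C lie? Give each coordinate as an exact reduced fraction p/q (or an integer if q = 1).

1. A_x = 5  [A is the midpoint of FG]
2. A_y = 5  [A is the midpoint of FG]
   → A = (5, 5)
3. B_x = -1173/653  [B is the reflection of G across E]
4. B_y = 1533/653  [B is the reflection of G across E]
   → B = (-1173/653, 1533/653)
5. C_x = 15  [GD ∥ CA ∩ DA ∥ GC]
6. C_y = 10  [GD ∥ CA ∩ DA ∥ GC]
   → C = (15, 10)

A = (5, 5)
B = (-1173/653, 1533/653)
C = (15, 10)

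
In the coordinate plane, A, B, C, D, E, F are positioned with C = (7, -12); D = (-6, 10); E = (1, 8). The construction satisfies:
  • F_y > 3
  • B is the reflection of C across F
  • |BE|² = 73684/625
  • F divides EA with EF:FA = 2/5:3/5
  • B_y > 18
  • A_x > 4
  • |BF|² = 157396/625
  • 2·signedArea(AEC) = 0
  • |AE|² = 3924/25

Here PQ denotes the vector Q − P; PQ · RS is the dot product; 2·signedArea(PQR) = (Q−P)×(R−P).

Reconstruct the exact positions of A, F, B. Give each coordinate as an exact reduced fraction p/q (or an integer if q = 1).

A = (23/5, -4)
B = (-53/25, 92/5)
F = (61/25, 16/5)

1. A_x = 23/5  [line 20·x + 6·y + -68 = 0 ∩ |AE|² = 3924/25]
2. A_y = -4  [line 20·x + 6·y + -68 = 0 ∩ |AE|² = 3924/25]
   → A = (23/5, -4)
3. F_x = 61/25  [F divides EA with EF:FA = 2/5:3/5]
4. F_y = 16/5  [F divides EA with EF:FA = 2/5:3/5]
   → F = (61/25, 16/5)
5. B_x = -53/25  [B is the reflection of C across F]
6. B_y = 92/5  [B is the reflection of C across F]
   → B = (-53/25, 92/5)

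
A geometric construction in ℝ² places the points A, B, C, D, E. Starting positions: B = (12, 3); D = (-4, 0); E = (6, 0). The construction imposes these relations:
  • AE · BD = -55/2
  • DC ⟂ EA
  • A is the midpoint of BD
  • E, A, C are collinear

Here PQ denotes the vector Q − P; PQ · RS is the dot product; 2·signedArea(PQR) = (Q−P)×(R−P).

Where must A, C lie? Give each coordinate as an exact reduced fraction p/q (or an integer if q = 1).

A = (4, 3/2)
C = (-2/5, 24/5)

1. A_x = 4  [A is the midpoint of BD]
2. A_y = 3/2  [A is the midpoint of BD]
   → A = (4, 3/2)
3. C_x = -2/5  [E, A, C are collinear ∩ DC ⟂ EA]
4. C_y = 24/5  [E, A, C are collinear ∩ DC ⟂ EA]
   → C = (-2/5, 24/5)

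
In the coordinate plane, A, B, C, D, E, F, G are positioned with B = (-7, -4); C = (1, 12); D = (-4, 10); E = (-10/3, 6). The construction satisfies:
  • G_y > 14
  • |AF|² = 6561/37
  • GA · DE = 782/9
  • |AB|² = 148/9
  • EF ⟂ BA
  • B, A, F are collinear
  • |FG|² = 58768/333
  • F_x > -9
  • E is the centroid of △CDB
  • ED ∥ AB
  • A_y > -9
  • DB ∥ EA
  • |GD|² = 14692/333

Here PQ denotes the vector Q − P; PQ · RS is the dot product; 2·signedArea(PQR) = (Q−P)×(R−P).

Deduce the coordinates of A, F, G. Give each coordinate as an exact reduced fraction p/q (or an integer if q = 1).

A = (-19/3, -8)
F = (-946/111, 190/37)
G = (58/111, 550/37)

1. A_x = -19/3  [ED ∥ AB ∩ DB ∥ EA]
2. A_y = -8  [ED ∥ AB ∩ DB ∥ EA]
   → A = (-19/3, -8)
3. F_x = -946/111  [B, A, F are collinear ∩ EF ⟂ BA]
4. F_y = 190/37  [B, A, F are collinear ∩ EF ⟂ BA]
   → F = (-946/111, 190/37)
5. G_x = 58/111  [line -2/3·x + 4·y + -532/9 = 0 ∩ |GD|² = 14692/333]
6. G_y = 550/37  [line -2/3·x + 4·y + -532/9 = 0 ∩ |GD|² = 14692/333]
   → G = (58/111, 550/37)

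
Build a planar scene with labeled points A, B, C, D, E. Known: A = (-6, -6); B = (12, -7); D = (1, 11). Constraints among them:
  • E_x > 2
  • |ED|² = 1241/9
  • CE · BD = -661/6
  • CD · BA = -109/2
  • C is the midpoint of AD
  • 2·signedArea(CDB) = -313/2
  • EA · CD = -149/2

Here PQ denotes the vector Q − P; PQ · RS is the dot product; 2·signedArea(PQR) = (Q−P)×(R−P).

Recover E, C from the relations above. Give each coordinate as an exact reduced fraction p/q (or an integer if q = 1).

C = (-5/2, 5/2)
E = (7/3, -2/3)

1. C_x = -5/2  [C is the midpoint of AD]
2. C_y = 5/2  [C is the midpoint of AD]
   → C = (-5/2, 5/2)
3. E_x = 7/3  [EA · CD = -149/2 ∩ CE · BD = -661/6]
4. E_y = -2/3  [EA · CD = -149/2 ∩ CE · BD = -661/6]
   → E = (7/3, -2/3)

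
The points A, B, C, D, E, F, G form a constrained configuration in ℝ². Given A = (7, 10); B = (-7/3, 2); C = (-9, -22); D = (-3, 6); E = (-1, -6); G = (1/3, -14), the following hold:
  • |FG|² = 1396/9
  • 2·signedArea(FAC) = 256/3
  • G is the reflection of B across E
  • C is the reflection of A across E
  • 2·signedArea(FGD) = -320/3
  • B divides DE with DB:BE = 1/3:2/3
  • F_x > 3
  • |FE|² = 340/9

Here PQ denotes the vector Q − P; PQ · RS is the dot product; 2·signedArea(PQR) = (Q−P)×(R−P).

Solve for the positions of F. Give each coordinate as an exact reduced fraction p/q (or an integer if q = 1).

1. F_x = 11/3  [2·signedArea(FGD) = -320/3 ∩ 2·signedArea(FAC) = 256/3]
2. F_y = -2  [2·signedArea(FGD) = -320/3 ∩ 2·signedArea(FAC) = 256/3]
   → F = (11/3, -2)

F = (11/3, -2)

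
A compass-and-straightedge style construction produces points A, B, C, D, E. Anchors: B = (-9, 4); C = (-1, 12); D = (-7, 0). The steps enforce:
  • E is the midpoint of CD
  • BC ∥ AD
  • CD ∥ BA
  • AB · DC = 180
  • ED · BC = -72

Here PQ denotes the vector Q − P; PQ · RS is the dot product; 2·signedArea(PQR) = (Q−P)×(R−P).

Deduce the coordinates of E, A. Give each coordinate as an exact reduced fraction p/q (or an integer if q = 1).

1. E_x = -4  [E is the midpoint of CD]
2. E_y = 6  [E is the midpoint of CD]
   → E = (-4, 6)
3. A_x = -15  [BC ∥ AD ∩ CD ∥ BA]
4. A_y = -8  [BC ∥ AD ∩ CD ∥ BA]
   → A = (-15, -8)

A = (-15, -8)
E = (-4, 6)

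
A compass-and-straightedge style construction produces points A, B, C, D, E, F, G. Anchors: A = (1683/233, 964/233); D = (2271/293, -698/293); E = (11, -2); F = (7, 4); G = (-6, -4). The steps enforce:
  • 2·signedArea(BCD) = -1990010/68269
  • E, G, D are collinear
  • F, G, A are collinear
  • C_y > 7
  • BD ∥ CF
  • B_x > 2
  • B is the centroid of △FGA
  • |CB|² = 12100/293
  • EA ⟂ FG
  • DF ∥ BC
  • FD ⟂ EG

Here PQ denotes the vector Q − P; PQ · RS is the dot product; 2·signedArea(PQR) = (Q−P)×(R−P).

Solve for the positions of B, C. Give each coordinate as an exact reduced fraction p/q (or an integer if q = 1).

B = (1916/699, 964/699)
C = (407608/204807, 1589582/204807)

1. B_x = 1916/699  [B is the centroid of △FGA]
2. B_y = 964/699  [B is the centroid of △FGA]
   → B = (1916/699, 964/699)
3. C_x = 407608/204807  [BD ∥ CF ∩ DF ∥ BC]
4. C_y = 1589582/204807  [BD ∥ CF ∩ DF ∥ BC]
   → C = (407608/204807, 1589582/204807)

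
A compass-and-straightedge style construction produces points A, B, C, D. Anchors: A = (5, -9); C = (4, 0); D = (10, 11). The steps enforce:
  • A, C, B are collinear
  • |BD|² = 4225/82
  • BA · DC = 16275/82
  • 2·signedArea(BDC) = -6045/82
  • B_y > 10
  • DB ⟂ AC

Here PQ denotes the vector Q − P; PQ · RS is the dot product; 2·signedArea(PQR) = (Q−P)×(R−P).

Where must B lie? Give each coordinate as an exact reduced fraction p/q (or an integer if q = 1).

B = (235/82, 837/82)

1. B_x = 235/82  [A, C, B are collinear ∩ DB ⟂ AC]
2. B_y = 837/82  [A, C, B are collinear ∩ DB ⟂ AC]
   → B = (235/82, 837/82)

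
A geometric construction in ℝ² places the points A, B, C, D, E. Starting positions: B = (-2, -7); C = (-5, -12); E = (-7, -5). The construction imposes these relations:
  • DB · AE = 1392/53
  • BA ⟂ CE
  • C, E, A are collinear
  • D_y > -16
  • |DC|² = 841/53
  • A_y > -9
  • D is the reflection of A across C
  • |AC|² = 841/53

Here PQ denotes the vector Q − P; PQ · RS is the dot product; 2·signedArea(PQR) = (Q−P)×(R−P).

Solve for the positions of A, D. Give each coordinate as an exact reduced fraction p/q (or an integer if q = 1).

1. A_x = -323/53  [C, E, A are collinear ∩ BA ⟂ CE]
2. A_y = -433/53  [C, E, A are collinear ∩ BA ⟂ CE]
   → A = (-323/53, -433/53)
3. D_x = -207/53  [D is the reflection of A across C]
4. D_y = -839/53  [D is the reflection of A across C]
   → D = (-207/53, -839/53)

A = (-323/53, -433/53)
D = (-207/53, -839/53)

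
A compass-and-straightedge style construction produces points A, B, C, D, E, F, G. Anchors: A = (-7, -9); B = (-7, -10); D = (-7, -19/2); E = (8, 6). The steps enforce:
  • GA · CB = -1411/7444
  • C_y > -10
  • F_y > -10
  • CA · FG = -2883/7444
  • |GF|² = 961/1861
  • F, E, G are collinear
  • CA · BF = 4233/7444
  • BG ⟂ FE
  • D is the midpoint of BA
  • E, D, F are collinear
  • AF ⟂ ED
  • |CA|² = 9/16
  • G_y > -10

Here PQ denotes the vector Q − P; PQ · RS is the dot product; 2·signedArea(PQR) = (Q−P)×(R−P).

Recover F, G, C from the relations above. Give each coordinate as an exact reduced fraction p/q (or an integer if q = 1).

1. F_x = -12562/1861  [E, D, F are collinear ∩ AF ⟂ ED]
2. F_y = -17199/1861  [E, D, F are collinear ∩ AF ⟂ ED]
   → F = (-12562/1861, -17199/1861)
3. G_x = -13492/1861  [F, E, G are collinear ∩ BG ⟂ FE]
4. G_y = -18160/1861  [F, E, G are collinear ∩ BG ⟂ FE]
   → G = (-13492/1861, -18160/1861)
5. C_x = -7  [CA · FG = -2883/7444 ∩ CA · BF = 4233/7444]
6. C_y = -39/4  [CA · FG = -2883/7444 ∩ CA · BF = 4233/7444]
   → C = (-7, -39/4)

C = (-7, -39/4)
F = (-12562/1861, -17199/1861)
G = (-13492/1861, -18160/1861)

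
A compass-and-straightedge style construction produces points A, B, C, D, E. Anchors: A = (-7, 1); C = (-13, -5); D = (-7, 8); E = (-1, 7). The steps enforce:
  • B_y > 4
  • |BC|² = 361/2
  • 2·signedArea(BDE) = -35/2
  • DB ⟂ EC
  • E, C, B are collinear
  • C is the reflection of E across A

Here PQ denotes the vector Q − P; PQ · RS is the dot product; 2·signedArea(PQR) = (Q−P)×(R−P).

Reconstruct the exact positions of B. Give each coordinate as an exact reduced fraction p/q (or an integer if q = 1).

B = (-7/2, 9/2)

1. B_x = -7/2  [E, C, B are collinear ∩ DB ⟂ EC]
2. B_y = 9/2  [E, C, B are collinear ∩ DB ⟂ EC]
   → B = (-7/2, 9/2)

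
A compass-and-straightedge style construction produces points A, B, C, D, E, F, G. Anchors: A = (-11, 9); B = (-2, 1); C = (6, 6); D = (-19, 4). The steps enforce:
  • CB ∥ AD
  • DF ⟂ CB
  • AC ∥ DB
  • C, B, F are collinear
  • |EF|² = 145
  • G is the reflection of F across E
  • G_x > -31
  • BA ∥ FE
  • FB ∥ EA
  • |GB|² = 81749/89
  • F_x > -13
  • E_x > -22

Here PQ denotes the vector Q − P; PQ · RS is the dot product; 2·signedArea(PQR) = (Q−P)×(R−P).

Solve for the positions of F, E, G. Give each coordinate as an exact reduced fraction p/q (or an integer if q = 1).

E = (-1947/89, 196/89)
F = (-1146/89, -516/89)
G = (-2748/89, 908/89)

1. F_x = -1146/89  [C, B, F are collinear ∩ DF ⟂ CB]
2. F_y = -516/89  [C, B, F are collinear ∩ DF ⟂ CB]
   → F = (-1146/89, -516/89)
3. E_x = -1947/89  [FB ∥ EA ∩ BA ∥ FE]
4. E_y = 196/89  [FB ∥ EA ∩ BA ∥ FE]
   → E = (-1947/89, 196/89)
5. G_x = -2748/89  [G is the reflection of F across E]
6. G_y = 908/89  [G is the reflection of F across E]
   → G = (-2748/89, 908/89)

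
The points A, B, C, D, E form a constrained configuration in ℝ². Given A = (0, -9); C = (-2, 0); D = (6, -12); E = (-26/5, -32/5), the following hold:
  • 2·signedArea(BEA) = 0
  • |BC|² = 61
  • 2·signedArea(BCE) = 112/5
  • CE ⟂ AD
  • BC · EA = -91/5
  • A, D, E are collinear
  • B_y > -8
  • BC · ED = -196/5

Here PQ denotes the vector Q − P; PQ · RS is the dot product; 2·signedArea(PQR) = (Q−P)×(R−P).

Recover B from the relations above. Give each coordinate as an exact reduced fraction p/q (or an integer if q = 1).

B = (-12/5, -39/5)

1. B_x = -12/5  [2·signedArea(BEA) = 0 ∩ BC · EA = -91/5]
2. B_y = -39/5  [2·signedArea(BEA) = 0 ∩ BC · EA = -91/5]
   → B = (-12/5, -39/5)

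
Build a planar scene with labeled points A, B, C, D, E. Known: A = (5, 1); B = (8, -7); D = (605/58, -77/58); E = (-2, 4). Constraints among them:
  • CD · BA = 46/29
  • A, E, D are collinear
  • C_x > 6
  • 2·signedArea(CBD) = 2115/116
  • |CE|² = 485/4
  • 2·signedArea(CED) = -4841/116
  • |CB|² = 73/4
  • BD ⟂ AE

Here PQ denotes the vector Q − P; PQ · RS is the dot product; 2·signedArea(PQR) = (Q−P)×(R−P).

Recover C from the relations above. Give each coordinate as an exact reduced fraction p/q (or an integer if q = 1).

C = (13/2, -3)

1. C_x = 13/2  [2·signedArea(CBD) = 2115/116 ∩ 2·signedArea(CED) = -4841/116]
2. C_y = -3  [2·signedArea(CBD) = 2115/116 ∩ 2·signedArea(CED) = -4841/116]
   → C = (13/2, -3)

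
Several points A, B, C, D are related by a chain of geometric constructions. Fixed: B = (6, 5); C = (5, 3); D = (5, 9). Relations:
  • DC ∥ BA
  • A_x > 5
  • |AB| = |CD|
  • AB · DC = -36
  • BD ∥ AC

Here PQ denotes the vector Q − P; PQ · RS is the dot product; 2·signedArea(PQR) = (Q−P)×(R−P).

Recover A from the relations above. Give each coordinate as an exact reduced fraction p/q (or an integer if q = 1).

1. A_x = 6  [BD ∥ AC ∩ DC ∥ BA]
2. A_y = -1  [BD ∥ AC ∩ DC ∥ BA]
   → A = (6, -1)

A = (6, -1)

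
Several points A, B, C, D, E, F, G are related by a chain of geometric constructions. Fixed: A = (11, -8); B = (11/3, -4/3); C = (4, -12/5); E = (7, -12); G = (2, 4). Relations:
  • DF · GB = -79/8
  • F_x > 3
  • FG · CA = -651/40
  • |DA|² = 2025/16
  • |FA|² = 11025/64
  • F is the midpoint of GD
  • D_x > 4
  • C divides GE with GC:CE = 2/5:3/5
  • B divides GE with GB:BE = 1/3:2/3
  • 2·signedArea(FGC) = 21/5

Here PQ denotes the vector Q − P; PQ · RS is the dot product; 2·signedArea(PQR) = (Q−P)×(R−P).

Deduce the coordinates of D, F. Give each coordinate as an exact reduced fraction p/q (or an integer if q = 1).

1. F_x = 25/8  [FG · CA = -651/40 ∩ 2·signedArea(FGC) = 21/5]
2. F_y = 5/2  [FG · CA = -651/40 ∩ 2·signedArea(FGC) = 21/5]
   → F = (25/8, 5/2)
3. D_x = 17/4  [DF · GB = -79/8 ∩ F is the midpoint of GD]
4. D_y = 1  [DF · GB = -79/8 ∩ F is the midpoint of GD]
   → D = (17/4, 1)

D = (17/4, 1)
F = (25/8, 5/2)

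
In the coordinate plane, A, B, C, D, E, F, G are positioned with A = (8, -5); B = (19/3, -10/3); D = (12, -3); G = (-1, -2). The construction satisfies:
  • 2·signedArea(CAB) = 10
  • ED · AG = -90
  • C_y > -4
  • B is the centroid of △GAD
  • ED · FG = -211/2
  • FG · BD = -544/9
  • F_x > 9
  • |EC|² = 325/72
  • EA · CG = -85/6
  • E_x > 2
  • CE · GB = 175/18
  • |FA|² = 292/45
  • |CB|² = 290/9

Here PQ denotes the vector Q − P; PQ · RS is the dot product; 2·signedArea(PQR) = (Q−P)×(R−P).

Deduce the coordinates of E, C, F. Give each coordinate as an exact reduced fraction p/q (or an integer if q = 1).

C = (2/3, -11/3)
E = (9/4, -9/4)
F = (146/15, -47/15)

1. C_x = 2/3  [line -5/3·x + -5/3·y + -5 = 0 ∩ |CB|² = 290/9]
2. C_y = -11/3  [line -5/3·x + -5/3·y + -5 = 0 ∩ |CB|² = 290/9]
   → C = (2/3, -11/3)
3. E_x = 9/4  [CE · GB = 175/18 ∩ ED · AG = -90]
4. E_y = -9/4  [CE · GB = 175/18 ∩ ED · AG = -90]
   → E = (9/4, -9/4)
5. F_x = 146/15  [ED · FG = -211/2 ∩ FG · BD = -544/9]
6. F_y = -47/15  [ED · FG = -211/2 ∩ FG · BD = -544/9]
   → F = (146/15, -47/15)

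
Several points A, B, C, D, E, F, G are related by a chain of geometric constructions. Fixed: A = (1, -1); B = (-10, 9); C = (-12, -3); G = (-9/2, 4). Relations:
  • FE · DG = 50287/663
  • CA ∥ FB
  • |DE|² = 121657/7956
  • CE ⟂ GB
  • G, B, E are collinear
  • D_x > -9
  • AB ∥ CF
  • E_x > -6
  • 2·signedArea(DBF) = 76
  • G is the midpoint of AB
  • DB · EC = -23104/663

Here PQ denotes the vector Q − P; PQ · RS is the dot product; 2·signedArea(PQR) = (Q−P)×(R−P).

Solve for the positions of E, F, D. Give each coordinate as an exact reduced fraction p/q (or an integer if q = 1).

D = (-53/6, 10/3)
E = (-1132/221, 1009/221)
F = (-23, 7)

1. E_x = -1132/221  [G, B, E are collinear ∩ CE ⟂ GB]
2. E_y = 1009/221  [G, B, E are collinear ∩ CE ⟂ GB]
   → E = (-1132/221, 1009/221)
3. F_x = -23  [CA ∥ FB ∩ AB ∥ CF]
4. F_y = 7  [CA ∥ FB ∩ AB ∥ CF]
   → F = (-23, 7)
5. D_x = -53/6  [DB · EC = -23104/663 ∩ FE · DG = 50287/663]
6. D_y = 10/3  [DB · EC = -23104/663 ∩ FE · DG = 50287/663]
   → D = (-53/6, 10/3)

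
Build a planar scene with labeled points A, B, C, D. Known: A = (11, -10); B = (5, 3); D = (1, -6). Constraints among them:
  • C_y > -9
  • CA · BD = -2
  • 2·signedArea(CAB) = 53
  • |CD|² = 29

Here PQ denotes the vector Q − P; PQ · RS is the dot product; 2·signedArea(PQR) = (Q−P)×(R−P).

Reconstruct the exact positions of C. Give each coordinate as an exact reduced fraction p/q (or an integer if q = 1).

1. C_x = 6  [2·signedArea(CAB) = 53 ∩ CA · BD = -2]
2. C_y = -8  [2·signedArea(CAB) = 53 ∩ CA · BD = -2]
   → C = (6, -8)

C = (6, -8)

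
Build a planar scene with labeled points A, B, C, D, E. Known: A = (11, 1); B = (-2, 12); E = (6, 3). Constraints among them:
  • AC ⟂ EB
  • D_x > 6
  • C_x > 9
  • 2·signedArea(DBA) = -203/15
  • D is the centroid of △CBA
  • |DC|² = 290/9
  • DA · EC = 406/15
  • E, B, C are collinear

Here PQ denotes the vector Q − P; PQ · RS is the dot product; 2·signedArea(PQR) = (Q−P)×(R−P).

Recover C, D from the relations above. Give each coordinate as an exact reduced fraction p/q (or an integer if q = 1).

C = (46/5, -3/5)
D = (91/15, 62/15)

1. C_x = 46/5  [E, B, C are collinear ∩ AC ⟂ EB]
2. C_y = -3/5  [E, B, C are collinear ∩ AC ⟂ EB]
   → C = (46/5, -3/5)
3. D_x = 91/15  [D is the centroid of △CBA]
4. D_y = 62/15  [D is the centroid of △CBA]
   → D = (91/15, 62/15)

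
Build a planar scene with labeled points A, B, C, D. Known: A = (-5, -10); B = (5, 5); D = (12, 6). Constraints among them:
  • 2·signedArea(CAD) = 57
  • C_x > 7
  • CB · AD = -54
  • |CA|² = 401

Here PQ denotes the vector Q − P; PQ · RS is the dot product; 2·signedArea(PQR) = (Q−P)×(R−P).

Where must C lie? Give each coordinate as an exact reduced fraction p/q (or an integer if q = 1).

C = (39/5, 27/5)

1. C_x = 39/5  [2·signedArea(CAD) = 57 ∩ CB · AD = -54]
2. C_y = 27/5  [2·signedArea(CAD) = 57 ∩ CB · AD = -54]
   → C = (39/5, 27/5)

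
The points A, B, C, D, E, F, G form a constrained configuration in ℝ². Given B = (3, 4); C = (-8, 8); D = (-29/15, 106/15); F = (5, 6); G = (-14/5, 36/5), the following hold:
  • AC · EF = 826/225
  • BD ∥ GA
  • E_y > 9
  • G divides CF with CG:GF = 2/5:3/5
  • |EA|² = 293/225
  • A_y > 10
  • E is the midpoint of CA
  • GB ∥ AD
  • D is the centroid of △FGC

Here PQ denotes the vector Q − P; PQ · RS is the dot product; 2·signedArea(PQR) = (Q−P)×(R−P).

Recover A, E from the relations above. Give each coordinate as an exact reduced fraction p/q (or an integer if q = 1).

A = (-116/15, 154/15)
E = (-118/15, 137/15)

1. A_x = -116/15  [GB ∥ AD ∩ BD ∥ GA]
2. A_y = 154/15  [GB ∥ AD ∩ BD ∥ GA]
   → A = (-116/15, 154/15)
3. E_x = -118/15  [E is the midpoint of CA]
4. E_y = 137/15  [E is the midpoint of CA]
   → E = (-118/15, 137/15)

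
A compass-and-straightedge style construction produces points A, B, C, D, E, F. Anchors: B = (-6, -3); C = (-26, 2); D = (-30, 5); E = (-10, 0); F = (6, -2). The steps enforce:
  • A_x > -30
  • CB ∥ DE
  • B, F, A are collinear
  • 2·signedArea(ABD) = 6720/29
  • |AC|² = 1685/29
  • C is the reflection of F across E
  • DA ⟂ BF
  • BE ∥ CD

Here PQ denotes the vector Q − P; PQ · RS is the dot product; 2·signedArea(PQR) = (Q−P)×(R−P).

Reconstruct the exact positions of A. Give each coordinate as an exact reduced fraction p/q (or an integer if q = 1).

A = (-846/29, -143/29)

1. A_x = -846/29  [B, F, A are collinear ∩ DA ⟂ BF]
2. A_y = -143/29  [B, F, A are collinear ∩ DA ⟂ BF]
   → A = (-846/29, -143/29)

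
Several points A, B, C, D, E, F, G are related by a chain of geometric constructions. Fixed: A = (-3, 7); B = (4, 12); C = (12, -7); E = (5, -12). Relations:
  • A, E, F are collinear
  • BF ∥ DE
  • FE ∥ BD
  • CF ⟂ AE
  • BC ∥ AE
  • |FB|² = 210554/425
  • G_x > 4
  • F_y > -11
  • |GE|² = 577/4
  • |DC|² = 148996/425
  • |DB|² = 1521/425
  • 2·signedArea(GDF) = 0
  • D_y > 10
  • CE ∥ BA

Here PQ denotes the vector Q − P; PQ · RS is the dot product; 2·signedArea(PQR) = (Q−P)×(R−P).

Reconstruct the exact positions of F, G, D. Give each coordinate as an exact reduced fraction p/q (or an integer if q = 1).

1. F_x = 1813/425  [A, E, F are collinear ∩ CF ⟂ AE]
2. F_y = -4359/425  [A, E, F are collinear ∩ CF ⟂ AE]
   → F = (1813/425, -4359/425)
3. D_x = 2012/425  [BF ∥ DE ∩ FE ∥ BD]
4. D_y = 4359/425  [BF ∥ DE ∩ FE ∥ BD]
   → D = (2012/425, 4359/425)
5. G_x = 9/2  [line 8718/425·x + -199/425·y + -39231/425 = 0 ∩ |GE|² = 577/4]
6. G_y = 0  [line 8718/425·x + -199/425·y + -39231/425 = 0 ∩ |GE|² = 577/4]
   → G = (9/2, 0)

D = (2012/425, 4359/425)
F = (1813/425, -4359/425)
G = (9/2, 0)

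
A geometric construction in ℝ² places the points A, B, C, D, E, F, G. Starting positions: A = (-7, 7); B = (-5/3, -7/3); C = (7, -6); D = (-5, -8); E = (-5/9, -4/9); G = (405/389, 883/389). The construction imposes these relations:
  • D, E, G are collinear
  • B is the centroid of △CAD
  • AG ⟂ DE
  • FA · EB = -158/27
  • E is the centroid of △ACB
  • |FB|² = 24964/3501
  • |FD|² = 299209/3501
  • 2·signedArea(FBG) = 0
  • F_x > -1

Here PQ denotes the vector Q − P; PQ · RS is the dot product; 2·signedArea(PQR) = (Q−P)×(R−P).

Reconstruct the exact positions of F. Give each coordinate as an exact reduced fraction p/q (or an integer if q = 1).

F = (-365/1167, -37/1167)

1. F_x = -365/1167  [2·signedArea(FBG) = 0 ∩ FA · EB = -158/27]
2. F_y = -37/1167  [2·signedArea(FBG) = 0 ∩ FA · EB = -158/27]
   → F = (-365/1167, -37/1167)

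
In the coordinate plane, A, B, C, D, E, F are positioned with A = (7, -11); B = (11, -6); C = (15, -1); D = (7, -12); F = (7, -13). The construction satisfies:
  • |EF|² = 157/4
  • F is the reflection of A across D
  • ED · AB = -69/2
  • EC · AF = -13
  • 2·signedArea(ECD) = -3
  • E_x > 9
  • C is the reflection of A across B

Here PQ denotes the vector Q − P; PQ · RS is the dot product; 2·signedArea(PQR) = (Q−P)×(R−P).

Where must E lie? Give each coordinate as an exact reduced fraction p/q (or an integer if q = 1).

E = (10, -15/2)

1. E_x = 10  [EC · AF = -13 ∩ ED · AB = -69/2]
2. E_y = -15/2  [EC · AF = -13 ∩ ED · AB = -69/2]
   → E = (10, -15/2)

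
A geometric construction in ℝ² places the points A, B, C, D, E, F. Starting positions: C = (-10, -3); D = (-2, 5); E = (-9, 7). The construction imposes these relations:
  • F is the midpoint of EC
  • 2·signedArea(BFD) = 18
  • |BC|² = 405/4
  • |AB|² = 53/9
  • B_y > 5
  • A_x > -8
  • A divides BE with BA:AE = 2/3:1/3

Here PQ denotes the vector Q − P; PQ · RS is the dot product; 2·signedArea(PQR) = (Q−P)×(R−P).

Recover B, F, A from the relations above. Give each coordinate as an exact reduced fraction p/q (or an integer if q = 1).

A = (-47/6, 20/3)
B = (-11/2, 6)
F = (-19/2, 2)

1. F_x = -19/2  [F is the midpoint of EC]
2. F_y = 2  [F is the midpoint of EC]
   → F = (-19/2, 2)
3. B_x = -11/2  [line -3·x + 15/2·y + -123/2 = 0 ∩ |BC|² = 405/4]
4. B_y = 6  [line -3·x + 15/2·y + -123/2 = 0 ∩ |BC|² = 405/4]
   → B = (-11/2, 6)
5. A_x = -47/6  [A divides BE with BA:AE = 2/3:1/3]
6. A_y = 20/3  [A divides BE with BA:AE = 2/3:1/3]
   → A = (-47/6, 20/3)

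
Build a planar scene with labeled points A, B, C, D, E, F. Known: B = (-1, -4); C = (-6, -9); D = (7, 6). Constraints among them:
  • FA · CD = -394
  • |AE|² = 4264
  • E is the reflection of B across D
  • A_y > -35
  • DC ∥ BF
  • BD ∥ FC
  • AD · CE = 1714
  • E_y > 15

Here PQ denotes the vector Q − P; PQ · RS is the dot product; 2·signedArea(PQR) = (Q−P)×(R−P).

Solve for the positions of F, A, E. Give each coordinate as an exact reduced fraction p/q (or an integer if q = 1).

1. F_x = -14  [BD ∥ FC ∩ DC ∥ BF]
2. F_y = -19  [BD ∥ FC ∩ DC ∥ BF]
   → F = (-14, -19)
3. E_x = 15  [E is the reflection of B across D]
4. E_y = 16  [E is the reflection of B across D]
   → E = (15, 16)
5. A_x = -27  [AD · CE = 1714 ∩ FA · CD = -394]
6. A_y = -34  [AD · CE = 1714 ∩ FA · CD = -394]
   → A = (-27, -34)

A = (-27, -34)
E = (15, 16)
F = (-14, -19)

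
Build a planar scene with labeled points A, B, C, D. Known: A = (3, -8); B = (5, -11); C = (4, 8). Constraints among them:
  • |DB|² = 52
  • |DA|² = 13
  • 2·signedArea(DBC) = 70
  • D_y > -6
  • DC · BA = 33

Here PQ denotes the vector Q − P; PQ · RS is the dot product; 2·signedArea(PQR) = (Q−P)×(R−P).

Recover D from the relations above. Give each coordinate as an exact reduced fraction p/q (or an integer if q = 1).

D = (1, -5)

1. D_x = 1  [DC · BA = 33 ∩ 2·signedArea(DBC) = 70]
2. D_y = -5  [DC · BA = 33 ∩ 2·signedArea(DBC) = 70]
   → D = (1, -5)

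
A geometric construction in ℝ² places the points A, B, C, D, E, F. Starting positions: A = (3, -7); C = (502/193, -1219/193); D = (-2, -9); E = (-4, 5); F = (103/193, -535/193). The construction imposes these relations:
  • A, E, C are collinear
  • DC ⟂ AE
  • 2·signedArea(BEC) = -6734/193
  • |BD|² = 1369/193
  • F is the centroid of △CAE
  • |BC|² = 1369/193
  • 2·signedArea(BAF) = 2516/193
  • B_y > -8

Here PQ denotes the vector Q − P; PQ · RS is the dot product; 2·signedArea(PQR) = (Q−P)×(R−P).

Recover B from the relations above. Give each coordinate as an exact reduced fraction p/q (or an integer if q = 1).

1. B_x = 58/193  [line 2184/193·x + 1274/193·y + 9100/193 = 0 ∩ |BC|² = 1369/193]
2. B_y = -1478/193  [line 2184/193·x + 1274/193·y + 9100/193 = 0 ∩ |BC|² = 1369/193]
   → B = (58/193, -1478/193)

B = (58/193, -1478/193)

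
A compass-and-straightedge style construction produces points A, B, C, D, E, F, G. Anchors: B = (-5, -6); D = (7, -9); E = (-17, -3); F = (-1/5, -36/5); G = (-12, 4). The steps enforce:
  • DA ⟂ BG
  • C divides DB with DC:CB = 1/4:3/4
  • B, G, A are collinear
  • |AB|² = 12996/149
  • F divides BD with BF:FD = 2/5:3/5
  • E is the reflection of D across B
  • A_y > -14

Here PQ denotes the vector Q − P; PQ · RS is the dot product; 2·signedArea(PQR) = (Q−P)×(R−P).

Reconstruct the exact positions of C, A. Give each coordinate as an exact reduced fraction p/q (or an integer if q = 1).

1. C_x = 4  [C divides DB with DC:CB = 1/4:3/4]
2. C_y = -33/4  [C divides DB with DC:CB = 1/4:3/4]
   → C = (4, -33/4)
3. A_x = 53/149  [B, G, A are collinear ∩ DA ⟂ BG]
4. A_y = -2034/149  [B, G, A are collinear ∩ DA ⟂ BG]
   → A = (53/149, -2034/149)

A = (53/149, -2034/149)
C = (4, -33/4)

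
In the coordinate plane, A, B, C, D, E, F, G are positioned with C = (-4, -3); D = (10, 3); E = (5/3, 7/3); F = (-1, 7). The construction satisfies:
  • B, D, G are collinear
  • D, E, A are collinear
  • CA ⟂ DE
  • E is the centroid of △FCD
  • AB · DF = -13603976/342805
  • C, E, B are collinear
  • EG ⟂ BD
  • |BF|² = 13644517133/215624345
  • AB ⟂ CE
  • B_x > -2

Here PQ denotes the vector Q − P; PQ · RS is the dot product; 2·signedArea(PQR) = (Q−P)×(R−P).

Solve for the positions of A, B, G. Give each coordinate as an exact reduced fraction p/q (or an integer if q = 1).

A = (-2760/629, 1163/629)
B = (-36008/20165, -313983/342805)
G = (31207352768261/13593851478750, 1994476067791/4531283826250)

1. A_x = -2760/629  [D, E, A are collinear ∩ CA ⟂ DE]
2. A_y = 1163/629  [D, E, A are collinear ∩ CA ⟂ DE]
   → A = (-2760/629, 1163/629)
3. B_x = -36008/20165  [C, E, B are collinear ∩ AB ⟂ CE]
4. B_y = -313983/342805  [C, E, B are collinear ∩ AB ⟂ CE]
   → B = (-36008/20165, -313983/342805)
5. G_x = 31207352768261/13593851478750  [B, D, G are collinear ∩ EG ⟂ BD]
6. G_y = 1994476067791/4531283826250  [B, D, G are collinear ∩ EG ⟂ BD]
   → G = (31207352768261/13593851478750, 1994476067791/4531283826250)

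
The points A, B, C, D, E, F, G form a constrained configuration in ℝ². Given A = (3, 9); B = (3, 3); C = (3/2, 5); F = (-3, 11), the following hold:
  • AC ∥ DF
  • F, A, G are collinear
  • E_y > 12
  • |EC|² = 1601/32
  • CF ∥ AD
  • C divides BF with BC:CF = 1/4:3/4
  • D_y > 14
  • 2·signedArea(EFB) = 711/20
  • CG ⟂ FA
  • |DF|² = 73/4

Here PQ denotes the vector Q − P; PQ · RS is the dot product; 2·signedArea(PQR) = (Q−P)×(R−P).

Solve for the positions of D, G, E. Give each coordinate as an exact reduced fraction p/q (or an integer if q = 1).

D = (-3/2, 15)
E = (27/40, 481/40)
G = (57/20, 181/20)

1. D_x = -3/2  [AC ∥ DF ∩ CF ∥ AD]
2. D_y = 15  [AC ∥ DF ∩ CF ∥ AD]
   → D = (-3/2, 15)
3. G_x = 57/20  [F, A, G are collinear ∩ CG ⟂ FA]
4. G_y = 181/20  [F, A, G are collinear ∩ CG ⟂ FA]
   → G = (57/20, 181/20)
5. E_x = 27/40  [line 8·x + 6·y + -1551/20 = 0 ∩ |EC|² = 1601/32]
6. E_y = 481/40  [line 8·x + 6·y + -1551/20 = 0 ∩ |EC|² = 1601/32]
   → E = (27/40, 481/40)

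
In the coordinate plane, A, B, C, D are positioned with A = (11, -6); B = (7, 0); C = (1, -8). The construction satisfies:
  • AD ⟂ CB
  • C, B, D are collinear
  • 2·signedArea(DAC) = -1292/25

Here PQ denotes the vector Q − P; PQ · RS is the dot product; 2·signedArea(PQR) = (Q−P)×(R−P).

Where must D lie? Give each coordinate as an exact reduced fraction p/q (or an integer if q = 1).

D = (139/25, -48/25)

1. D_x = 139/25  [C, B, D are collinear ∩ AD ⟂ CB]
2. D_y = -48/25  [C, B, D are collinear ∩ AD ⟂ CB]
   → D = (139/25, -48/25)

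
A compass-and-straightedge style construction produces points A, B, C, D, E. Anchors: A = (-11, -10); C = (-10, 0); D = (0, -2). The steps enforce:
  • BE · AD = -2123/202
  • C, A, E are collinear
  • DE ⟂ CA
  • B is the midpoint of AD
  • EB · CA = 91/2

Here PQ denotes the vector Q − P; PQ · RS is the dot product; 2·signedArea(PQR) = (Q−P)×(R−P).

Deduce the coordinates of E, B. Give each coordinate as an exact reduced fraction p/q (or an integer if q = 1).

B = (-11/2, -6)
E = (-1020/101, -100/101)

1. E_x = -1020/101  [C, A, E are collinear ∩ DE ⟂ CA]
2. E_y = -100/101  [C, A, E are collinear ∩ DE ⟂ CA]
   → E = (-1020/101, -100/101)
3. B_x = -11/2  [B is the midpoint of AD]
4. B_y = -6  [B is the midpoint of AD]
   → B = (-11/2, -6)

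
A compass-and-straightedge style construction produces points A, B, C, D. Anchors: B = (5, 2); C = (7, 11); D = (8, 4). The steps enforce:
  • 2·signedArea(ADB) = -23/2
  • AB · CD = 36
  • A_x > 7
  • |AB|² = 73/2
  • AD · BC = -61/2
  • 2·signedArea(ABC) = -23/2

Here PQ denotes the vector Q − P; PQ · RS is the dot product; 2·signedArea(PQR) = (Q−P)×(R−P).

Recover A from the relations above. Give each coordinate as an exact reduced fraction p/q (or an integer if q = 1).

A = (15/2, 15/2)

1. A_x = 15/2  [2·signedArea(ADB) = -23/2 ∩ 2·signedArea(ABC) = -23/2]
2. A_y = 15/2  [2·signedArea(ADB) = -23/2 ∩ 2·signedArea(ABC) = -23/2]
   → A = (15/2, 15/2)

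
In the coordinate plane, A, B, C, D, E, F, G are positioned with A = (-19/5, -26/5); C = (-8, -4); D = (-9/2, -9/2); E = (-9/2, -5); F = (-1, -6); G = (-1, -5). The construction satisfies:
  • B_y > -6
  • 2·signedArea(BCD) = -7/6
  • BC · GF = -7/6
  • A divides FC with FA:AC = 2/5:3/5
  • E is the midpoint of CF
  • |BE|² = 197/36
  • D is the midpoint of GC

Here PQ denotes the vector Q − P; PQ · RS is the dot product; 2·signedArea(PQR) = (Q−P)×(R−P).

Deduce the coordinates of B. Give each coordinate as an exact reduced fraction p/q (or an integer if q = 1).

B = (-13/6, -31/6)

1. B_x = -13/6  [BC · GF = -7/6 ∩ 2·signedArea(BCD) = -7/6]
2. B_y = -31/6  [BC · GF = -7/6 ∩ 2·signedArea(BCD) = -7/6]
   → B = (-13/6, -31/6)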